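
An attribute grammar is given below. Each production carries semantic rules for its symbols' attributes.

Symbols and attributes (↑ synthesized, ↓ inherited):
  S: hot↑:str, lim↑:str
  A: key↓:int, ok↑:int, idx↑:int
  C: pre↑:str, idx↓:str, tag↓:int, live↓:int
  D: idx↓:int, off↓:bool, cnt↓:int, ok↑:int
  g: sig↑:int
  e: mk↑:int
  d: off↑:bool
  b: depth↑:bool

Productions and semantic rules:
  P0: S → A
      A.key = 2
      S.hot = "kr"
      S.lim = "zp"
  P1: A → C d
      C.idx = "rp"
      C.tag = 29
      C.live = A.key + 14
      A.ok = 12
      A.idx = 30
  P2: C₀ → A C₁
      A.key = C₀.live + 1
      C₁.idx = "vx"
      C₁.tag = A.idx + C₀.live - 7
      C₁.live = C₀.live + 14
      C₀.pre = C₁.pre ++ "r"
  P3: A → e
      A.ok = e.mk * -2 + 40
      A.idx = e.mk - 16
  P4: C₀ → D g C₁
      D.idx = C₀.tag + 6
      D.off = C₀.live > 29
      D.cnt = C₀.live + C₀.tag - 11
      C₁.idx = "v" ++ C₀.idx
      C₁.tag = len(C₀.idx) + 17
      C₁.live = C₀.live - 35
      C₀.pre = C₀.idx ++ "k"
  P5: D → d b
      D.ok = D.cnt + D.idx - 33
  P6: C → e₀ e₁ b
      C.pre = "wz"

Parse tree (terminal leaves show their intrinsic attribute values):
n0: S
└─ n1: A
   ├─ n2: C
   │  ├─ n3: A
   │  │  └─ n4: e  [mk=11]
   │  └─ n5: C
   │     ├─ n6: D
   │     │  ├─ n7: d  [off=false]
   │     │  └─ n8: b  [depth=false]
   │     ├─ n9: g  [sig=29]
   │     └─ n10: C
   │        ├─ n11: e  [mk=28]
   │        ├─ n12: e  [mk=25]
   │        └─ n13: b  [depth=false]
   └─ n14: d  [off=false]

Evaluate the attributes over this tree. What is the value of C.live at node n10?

-5

1. n1.key = 2  [2]
2. n2.idx = "rp"  ["rp"]
3. n2.tag = 29  [29]
4. n2.live = 16  [A.key + 14]
5. n3.key = 17  [C₀.live + 1]
6. n4.mk = 11  [terminal]
7. n3.ok = 18  [e.mk * -2 + 40]
8. n3.idx = -5  [e.mk - 16]
9. n5.idx = "vx"  ["vx"]
10. n5.tag = 4  [A.idx + C₀.live - 7]
11. n5.live = 30  [C₀.live + 14]
12. n6.idx = 10  [C₀.tag + 6]
13. n6.off = true  [C₀.live > 29]
14. n6.cnt = 23  [C₀.live + C₀.tag - 11]
15. n7.off = false  [terminal]
16. n8.depth = false  [terminal]
17. n6.ok = 0  [D.cnt + D.idx - 33]
18. n9.sig = 29  [terminal]
19. n10.idx = "vvx"  ["v" ++ C₀.idx]
20. n10.tag = 19  [len(C₀.idx) + 17]
21. n10.live = -5  [C₀.live - 35]
22. n11.mk = 28  [terminal]
23. n12.mk = 25  [terminal]
24. n13.depth = false  [terminal]
25. n10.pre = "wz"  ["wz"]
26. n5.pre = "vxk"  [C₀.idx ++ "k"]
27. n2.pre = "vxkr"  [C₁.pre ++ "r"]
28. n14.off = false  [terminal]
29. n1.ok = 12  [12]
30. n1.idx = 30  [30]
31. n0.hot = "kr"  ["kr"]
32. n0.lim = "zp"  ["zp"]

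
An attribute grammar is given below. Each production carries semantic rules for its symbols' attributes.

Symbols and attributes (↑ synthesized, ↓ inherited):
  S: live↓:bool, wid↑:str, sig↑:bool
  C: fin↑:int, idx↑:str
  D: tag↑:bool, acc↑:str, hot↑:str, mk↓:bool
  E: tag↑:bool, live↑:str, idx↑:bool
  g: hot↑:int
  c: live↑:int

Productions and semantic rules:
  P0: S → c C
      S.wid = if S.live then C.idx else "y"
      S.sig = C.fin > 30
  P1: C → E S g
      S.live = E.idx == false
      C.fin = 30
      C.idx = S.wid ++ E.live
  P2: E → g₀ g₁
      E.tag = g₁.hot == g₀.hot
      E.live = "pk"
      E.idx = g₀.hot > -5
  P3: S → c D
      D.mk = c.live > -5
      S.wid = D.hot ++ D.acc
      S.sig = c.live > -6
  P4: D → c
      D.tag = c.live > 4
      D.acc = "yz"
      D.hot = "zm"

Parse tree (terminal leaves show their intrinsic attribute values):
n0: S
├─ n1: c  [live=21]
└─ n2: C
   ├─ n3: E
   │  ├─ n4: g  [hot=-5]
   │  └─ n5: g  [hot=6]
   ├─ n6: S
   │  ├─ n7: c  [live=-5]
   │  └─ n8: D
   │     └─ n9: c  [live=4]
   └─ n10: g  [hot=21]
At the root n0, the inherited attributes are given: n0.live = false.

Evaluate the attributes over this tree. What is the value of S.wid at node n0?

"y"

1. n0.live = false  [given at root]
2. n1.live = 21  [terminal]
3. n4.hot = -5  [terminal]
4. n5.hot = 6  [terminal]
5. n3.tag = false  [g₁.hot == g₀.hot]
6. n3.live = "pk"  ["pk"]
7. n3.idx = false  [g₀.hot > -5]
8. n6.live = true  [E.idx == false]
9. n7.live = -5  [terminal]
10. n8.mk = false  [c.live > -5]
11. n9.live = 4  [terminal]
12. n8.tag = false  [c.live > 4]
13. n8.acc = "yz"  ["yz"]
14. n8.hot = "zm"  ["zm"]
15. n6.wid = "zmyz"  [D.hot ++ D.acc]
16. n6.sig = true  [c.live > -6]
17. n10.hot = 21  [terminal]
18. n2.fin = 30  [30]
19. n2.idx = "zmyzpk"  [S.wid ++ E.live]
20. n0.wid = "y"  [if S.live then C.idx else "y"]
21. n0.sig = false  [C.fin > 30]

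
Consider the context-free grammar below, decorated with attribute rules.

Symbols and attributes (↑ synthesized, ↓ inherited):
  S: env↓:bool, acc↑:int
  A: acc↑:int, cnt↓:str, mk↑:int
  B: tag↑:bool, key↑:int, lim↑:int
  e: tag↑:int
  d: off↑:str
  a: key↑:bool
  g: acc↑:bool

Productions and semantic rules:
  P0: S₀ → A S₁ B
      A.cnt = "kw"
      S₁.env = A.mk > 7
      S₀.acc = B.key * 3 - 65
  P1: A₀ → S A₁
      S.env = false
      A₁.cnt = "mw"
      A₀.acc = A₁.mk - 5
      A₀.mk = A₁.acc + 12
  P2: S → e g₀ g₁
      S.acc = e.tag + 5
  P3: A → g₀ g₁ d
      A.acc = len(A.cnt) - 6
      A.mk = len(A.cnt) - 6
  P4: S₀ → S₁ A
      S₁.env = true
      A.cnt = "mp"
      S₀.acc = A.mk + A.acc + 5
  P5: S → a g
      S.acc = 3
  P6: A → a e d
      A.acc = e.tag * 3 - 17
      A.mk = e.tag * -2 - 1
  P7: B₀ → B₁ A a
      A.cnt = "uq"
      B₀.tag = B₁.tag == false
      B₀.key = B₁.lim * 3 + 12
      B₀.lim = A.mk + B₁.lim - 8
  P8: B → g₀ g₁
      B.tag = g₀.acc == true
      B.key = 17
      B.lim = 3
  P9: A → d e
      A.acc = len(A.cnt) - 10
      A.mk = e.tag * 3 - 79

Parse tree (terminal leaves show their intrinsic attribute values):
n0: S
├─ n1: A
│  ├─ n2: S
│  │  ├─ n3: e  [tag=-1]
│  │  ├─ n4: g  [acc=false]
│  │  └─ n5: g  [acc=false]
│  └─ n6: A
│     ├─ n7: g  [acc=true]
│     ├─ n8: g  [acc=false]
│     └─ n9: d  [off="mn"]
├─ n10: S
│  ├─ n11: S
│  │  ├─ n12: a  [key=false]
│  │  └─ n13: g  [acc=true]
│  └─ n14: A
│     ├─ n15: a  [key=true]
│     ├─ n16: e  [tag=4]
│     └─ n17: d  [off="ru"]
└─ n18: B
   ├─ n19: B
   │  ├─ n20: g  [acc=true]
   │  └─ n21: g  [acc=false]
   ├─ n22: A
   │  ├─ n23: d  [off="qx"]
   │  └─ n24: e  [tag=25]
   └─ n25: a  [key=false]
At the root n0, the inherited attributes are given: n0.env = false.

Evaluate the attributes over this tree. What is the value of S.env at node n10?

1. n0.env = false  [given at root]
2. n1.cnt = "kw"  ["kw"]
3. n2.env = false  [false]
4. n3.tag = -1  [terminal]
5. n4.acc = false  [terminal]
6. n5.acc = false  [terminal]
7. n2.acc = 4  [e.tag + 5]
8. n6.cnt = "mw"  ["mw"]
9. n7.acc = true  [terminal]
10. n8.acc = false  [terminal]
11. n9.off = "mn"  [terminal]
12. n6.acc = -4  [len(A.cnt) - 6]
13. n6.mk = -4  [len(A.cnt) - 6]
14. n1.acc = -9  [A₁.mk - 5]
15. n1.mk = 8  [A₁.acc + 12]
16. n10.env = true  [A.mk > 7]
17. n11.env = true  [true]
18. n12.key = false  [terminal]
19. n13.acc = true  [terminal]
20. n11.acc = 3  [3]
21. n14.cnt = "mp"  ["mp"]
22. n15.key = true  [terminal]
23. n16.tag = 4  [terminal]
24. n17.off = "ru"  [terminal]
25. n14.acc = -5  [e.tag * 3 - 17]
26. n14.mk = -9  [e.tag * -2 - 1]
27. n10.acc = -9  [A.mk + A.acc + 5]
28. n20.acc = true  [terminal]
29. n21.acc = false  [terminal]
30. n19.tag = true  [g₀.acc == true]
31. n19.key = 17  [17]
32. n19.lim = 3  [3]
33. n22.cnt = "uq"  ["uq"]
34. n23.off = "qx"  [terminal]
35. n24.tag = 25  [terminal]
36. n22.acc = -8  [len(A.cnt) - 10]
37. n22.mk = -4  [e.tag * 3 - 79]
38. n25.key = false  [terminal]
39. n18.tag = false  [B₁.tag == false]
40. n18.key = 21  [B₁.lim * 3 + 12]
41. n18.lim = -9  [A.mk + B₁.lim - 8]
42. n0.acc = -2  [B.key * 3 - 65]

true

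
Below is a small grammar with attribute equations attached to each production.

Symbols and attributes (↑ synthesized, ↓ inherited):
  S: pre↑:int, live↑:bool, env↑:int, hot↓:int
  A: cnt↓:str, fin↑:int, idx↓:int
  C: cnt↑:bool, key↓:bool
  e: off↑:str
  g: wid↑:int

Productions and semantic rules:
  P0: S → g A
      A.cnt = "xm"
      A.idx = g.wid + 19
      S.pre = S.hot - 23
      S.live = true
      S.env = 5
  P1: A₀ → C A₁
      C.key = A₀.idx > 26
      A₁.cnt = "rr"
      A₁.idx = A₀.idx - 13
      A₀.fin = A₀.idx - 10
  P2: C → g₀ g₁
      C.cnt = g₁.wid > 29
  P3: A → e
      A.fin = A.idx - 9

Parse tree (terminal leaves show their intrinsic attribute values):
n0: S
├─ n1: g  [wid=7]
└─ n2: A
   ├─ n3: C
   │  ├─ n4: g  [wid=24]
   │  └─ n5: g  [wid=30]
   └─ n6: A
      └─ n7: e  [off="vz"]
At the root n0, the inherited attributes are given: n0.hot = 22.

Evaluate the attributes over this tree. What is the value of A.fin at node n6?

4

1. n0.hot = 22  [given at root]
2. n1.wid = 7  [terminal]
3. n2.cnt = "xm"  ["xm"]
4. n2.idx = 26  [g.wid + 19]
5. n3.key = false  [A₀.idx > 26]
6. n4.wid = 24  [terminal]
7. n5.wid = 30  [terminal]
8. n3.cnt = true  [g₁.wid > 29]
9. n6.cnt = "rr"  ["rr"]
10. n6.idx = 13  [A₀.idx - 13]
11. n7.off = "vz"  [terminal]
12. n6.fin = 4  [A.idx - 9]
13. n2.fin = 16  [A₀.idx - 10]
14. n0.pre = -1  [S.hot - 23]
15. n0.live = true  [true]
16. n0.env = 5  [5]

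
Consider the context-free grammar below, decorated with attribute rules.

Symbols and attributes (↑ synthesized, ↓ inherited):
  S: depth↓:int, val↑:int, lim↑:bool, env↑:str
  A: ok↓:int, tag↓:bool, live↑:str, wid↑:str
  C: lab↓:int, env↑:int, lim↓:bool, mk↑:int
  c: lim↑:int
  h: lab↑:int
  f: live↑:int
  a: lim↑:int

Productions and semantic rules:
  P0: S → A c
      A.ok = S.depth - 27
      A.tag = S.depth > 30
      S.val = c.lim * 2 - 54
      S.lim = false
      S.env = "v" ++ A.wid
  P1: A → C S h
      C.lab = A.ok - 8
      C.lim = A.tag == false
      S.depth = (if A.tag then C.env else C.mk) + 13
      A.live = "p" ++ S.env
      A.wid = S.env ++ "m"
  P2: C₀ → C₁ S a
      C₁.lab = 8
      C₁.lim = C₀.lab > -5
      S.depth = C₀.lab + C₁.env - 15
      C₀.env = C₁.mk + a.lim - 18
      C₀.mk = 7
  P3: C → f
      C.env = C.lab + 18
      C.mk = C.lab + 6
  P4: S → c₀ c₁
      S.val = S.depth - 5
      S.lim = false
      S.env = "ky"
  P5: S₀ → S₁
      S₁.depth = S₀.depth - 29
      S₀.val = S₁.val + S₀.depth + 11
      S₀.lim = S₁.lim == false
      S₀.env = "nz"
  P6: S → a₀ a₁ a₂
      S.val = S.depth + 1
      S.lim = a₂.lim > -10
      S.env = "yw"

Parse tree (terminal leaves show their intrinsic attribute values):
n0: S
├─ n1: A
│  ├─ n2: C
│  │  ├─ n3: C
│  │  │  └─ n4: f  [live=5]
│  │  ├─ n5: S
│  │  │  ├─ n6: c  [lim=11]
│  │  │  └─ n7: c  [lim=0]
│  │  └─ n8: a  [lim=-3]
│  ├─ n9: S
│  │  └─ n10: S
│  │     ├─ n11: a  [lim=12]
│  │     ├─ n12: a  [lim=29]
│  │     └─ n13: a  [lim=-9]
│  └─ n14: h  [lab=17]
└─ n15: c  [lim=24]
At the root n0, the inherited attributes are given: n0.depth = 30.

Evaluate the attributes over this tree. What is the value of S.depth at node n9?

1. n0.depth = 30  [given at root]
2. n1.ok = 3  [S.depth - 27]
3. n1.tag = false  [S.depth > 30]
4. n2.lab = -5  [A.ok - 8]
5. n2.lim = true  [A.tag == false]
6. n3.lab = 8  [8]
7. n3.lim = false  [C₀.lab > -5]
8. n4.live = 5  [terminal]
9. n3.env = 26  [C.lab + 18]
10. n3.mk = 14  [C.lab + 6]
11. n5.depth = 6  [C₀.lab + C₁.env - 15]
12. n6.lim = 11  [terminal]
13. n7.lim = 0  [terminal]
14. n5.val = 1  [S.depth - 5]
15. n5.lim = false  [false]
16. n5.env = "ky"  ["ky"]
17. n8.lim = -3  [terminal]
18. n2.env = -7  [C₁.mk + a.lim - 18]
19. n2.mk = 7  [7]
20. n9.depth = 20  [(if A.tag then C.env else C.mk) + 13]
21. n10.depth = -9  [S₀.depth - 29]
22. n11.lim = 12  [terminal]
23. n12.lim = 29  [terminal]
24. n13.lim = -9  [terminal]
25. n10.val = -8  [S.depth + 1]
26. n10.lim = true  [a₂.lim > -10]
27. n10.env = "yw"  ["yw"]
28. n9.val = 23  [S₁.val + S₀.depth + 11]
29. n9.lim = false  [S₁.lim == false]
30. n9.env = "nz"  ["nz"]
31. n14.lab = 17  [terminal]
32. n1.live = "pnz"  ["p" ++ S.env]
33. n1.wid = "nzm"  [S.env ++ "m"]
34. n15.lim = 24  [terminal]
35. n0.val = -6  [c.lim * 2 - 54]
36. n0.lim = false  [false]
37. n0.env = "vnzm"  ["v" ++ A.wid]

20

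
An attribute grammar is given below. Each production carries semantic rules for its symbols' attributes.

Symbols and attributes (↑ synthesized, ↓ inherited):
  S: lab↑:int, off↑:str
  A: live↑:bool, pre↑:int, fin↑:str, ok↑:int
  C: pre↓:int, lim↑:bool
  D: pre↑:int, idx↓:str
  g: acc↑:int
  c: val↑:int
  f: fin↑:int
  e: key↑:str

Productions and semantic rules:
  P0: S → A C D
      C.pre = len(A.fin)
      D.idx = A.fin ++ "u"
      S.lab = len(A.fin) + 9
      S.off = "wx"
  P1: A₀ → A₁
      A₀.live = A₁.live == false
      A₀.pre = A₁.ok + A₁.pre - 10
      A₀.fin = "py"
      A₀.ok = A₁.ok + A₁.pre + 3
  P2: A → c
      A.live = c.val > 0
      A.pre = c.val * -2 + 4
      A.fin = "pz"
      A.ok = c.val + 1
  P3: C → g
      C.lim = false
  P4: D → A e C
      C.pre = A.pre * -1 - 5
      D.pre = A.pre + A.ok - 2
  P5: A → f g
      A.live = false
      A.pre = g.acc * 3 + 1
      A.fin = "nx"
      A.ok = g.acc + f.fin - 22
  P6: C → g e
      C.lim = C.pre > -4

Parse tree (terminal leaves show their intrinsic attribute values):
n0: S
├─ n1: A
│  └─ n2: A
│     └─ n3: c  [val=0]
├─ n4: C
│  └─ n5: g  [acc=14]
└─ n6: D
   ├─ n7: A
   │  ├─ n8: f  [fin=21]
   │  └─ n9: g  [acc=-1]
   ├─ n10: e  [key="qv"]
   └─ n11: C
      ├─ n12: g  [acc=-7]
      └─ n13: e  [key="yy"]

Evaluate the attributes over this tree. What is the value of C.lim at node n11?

1. n3.val = 0  [terminal]
2. n2.live = false  [c.val > 0]
3. n2.pre = 4  [c.val * -2 + 4]
4. n2.fin = "pz"  ["pz"]
5. n2.ok = 1  [c.val + 1]
6. n1.live = true  [A₁.live == false]
7. n1.pre = -5  [A₁.ok + A₁.pre - 10]
8. n1.fin = "py"  ["py"]
9. n1.ok = 8  [A₁.ok + A₁.pre + 3]
10. n4.pre = 2  [len(A.fin)]
11. n5.acc = 14  [terminal]
12. n4.lim = false  [false]
13. n6.idx = "pyu"  [A.fin ++ "u"]
14. n8.fin = 21  [terminal]
15. n9.acc = -1  [terminal]
16. n7.live = false  [false]
17. n7.pre = -2  [g.acc * 3 + 1]
18. n7.fin = "nx"  ["nx"]
19. n7.ok = -2  [g.acc + f.fin - 22]
20. n10.key = "qv"  [terminal]
21. n11.pre = -3  [A.pre * -1 - 5]
22. n12.acc = -7  [terminal]
23. n13.key = "yy"  [terminal]
24. n11.lim = true  [C.pre > -4]
25. n6.pre = -6  [A.pre + A.ok - 2]
26. n0.lab = 11  [len(A.fin) + 9]
27. n0.off = "wx"  ["wx"]

true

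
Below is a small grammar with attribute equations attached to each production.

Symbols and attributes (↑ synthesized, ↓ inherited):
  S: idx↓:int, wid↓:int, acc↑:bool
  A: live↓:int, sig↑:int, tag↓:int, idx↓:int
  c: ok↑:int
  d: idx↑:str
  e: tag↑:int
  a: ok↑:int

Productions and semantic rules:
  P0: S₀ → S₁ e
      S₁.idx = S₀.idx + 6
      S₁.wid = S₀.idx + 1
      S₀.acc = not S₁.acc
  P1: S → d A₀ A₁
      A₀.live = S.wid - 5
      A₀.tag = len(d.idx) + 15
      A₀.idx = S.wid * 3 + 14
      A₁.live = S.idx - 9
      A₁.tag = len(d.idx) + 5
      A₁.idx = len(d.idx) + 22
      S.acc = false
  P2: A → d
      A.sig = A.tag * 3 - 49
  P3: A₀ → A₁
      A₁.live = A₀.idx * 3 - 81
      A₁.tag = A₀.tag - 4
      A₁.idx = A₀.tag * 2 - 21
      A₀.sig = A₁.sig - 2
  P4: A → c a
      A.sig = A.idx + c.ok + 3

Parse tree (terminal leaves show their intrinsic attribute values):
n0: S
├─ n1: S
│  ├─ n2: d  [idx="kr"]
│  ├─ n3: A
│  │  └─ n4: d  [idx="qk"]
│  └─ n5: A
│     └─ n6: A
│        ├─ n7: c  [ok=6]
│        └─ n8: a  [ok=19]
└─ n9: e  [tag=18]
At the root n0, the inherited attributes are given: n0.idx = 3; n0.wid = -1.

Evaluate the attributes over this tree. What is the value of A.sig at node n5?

1. n0.idx = 3  [given at root]
2. n0.wid = -1  [given at root]
3. n1.idx = 9  [S₀.idx + 6]
4. n1.wid = 4  [S₀.idx + 1]
5. n2.idx = "kr"  [terminal]
6. n3.live = -1  [S.wid - 5]
7. n3.tag = 17  [len(d.idx) + 15]
8. n3.idx = 26  [S.wid * 3 + 14]
9. n4.idx = "qk"  [terminal]
10. n3.sig = 2  [A.tag * 3 - 49]
11. n5.live = 0  [S.idx - 9]
12. n5.tag = 7  [len(d.idx) + 5]
13. n5.idx = 24  [len(d.idx) + 22]
14. n6.live = -9  [A₀.idx * 3 - 81]
15. n6.tag = 3  [A₀.tag - 4]
16. n6.idx = -7  [A₀.tag * 2 - 21]
17. n7.ok = 6  [terminal]
18. n8.ok = 19  [terminal]
19. n6.sig = 2  [A.idx + c.ok + 3]
20. n5.sig = 0  [A₁.sig - 2]
21. n1.acc = false  [false]
22. n9.tag = 18  [terminal]
23. n0.acc = true  [not S₁.acc]

0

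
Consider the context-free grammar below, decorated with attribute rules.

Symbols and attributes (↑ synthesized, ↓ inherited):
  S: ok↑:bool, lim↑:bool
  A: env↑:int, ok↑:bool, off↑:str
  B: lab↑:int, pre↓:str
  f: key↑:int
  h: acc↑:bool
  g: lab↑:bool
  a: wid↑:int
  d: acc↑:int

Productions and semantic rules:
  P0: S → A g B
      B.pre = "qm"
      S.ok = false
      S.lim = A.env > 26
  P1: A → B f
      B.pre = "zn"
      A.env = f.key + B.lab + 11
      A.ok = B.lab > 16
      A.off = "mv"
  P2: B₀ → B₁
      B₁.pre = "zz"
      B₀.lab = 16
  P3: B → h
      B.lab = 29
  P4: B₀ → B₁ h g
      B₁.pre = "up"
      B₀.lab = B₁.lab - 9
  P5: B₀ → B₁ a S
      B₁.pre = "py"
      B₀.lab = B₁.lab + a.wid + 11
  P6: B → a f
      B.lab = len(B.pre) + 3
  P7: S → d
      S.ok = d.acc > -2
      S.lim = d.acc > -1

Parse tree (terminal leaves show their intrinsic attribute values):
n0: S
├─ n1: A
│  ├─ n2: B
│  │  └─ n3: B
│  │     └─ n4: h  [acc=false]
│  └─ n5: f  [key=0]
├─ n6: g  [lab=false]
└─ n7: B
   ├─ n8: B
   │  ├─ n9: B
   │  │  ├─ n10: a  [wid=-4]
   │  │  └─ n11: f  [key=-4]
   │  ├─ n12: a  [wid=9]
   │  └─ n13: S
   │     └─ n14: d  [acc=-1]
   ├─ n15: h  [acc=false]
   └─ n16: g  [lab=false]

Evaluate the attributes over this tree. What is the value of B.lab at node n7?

1. n2.pre = "zn"  ["zn"]
2. n3.pre = "zz"  ["zz"]
3. n4.acc = false  [terminal]
4. n3.lab = 29  [29]
5. n2.lab = 16  [16]
6. n5.key = 0  [terminal]
7. n1.env = 27  [f.key + B.lab + 11]
8. n1.ok = false  [B.lab > 16]
9. n1.off = "mv"  ["mv"]
10. n6.lab = false  [terminal]
11. n7.pre = "qm"  ["qm"]
12. n8.pre = "up"  ["up"]
13. n9.pre = "py"  ["py"]
14. n10.wid = -4  [terminal]
15. n11.key = -4  [terminal]
16. n9.lab = 5  [len(B.pre) + 3]
17. n12.wid = 9  [terminal]
18. n14.acc = -1  [terminal]
19. n13.ok = true  [d.acc > -2]
20. n13.lim = false  [d.acc > -1]
21. n8.lab = 25  [B₁.lab + a.wid + 11]
22. n15.acc = false  [terminal]
23. n16.lab = false  [terminal]
24. n7.lab = 16  [B₁.lab - 9]
25. n0.ok = false  [false]
26. n0.lim = true  [A.env > 26]

16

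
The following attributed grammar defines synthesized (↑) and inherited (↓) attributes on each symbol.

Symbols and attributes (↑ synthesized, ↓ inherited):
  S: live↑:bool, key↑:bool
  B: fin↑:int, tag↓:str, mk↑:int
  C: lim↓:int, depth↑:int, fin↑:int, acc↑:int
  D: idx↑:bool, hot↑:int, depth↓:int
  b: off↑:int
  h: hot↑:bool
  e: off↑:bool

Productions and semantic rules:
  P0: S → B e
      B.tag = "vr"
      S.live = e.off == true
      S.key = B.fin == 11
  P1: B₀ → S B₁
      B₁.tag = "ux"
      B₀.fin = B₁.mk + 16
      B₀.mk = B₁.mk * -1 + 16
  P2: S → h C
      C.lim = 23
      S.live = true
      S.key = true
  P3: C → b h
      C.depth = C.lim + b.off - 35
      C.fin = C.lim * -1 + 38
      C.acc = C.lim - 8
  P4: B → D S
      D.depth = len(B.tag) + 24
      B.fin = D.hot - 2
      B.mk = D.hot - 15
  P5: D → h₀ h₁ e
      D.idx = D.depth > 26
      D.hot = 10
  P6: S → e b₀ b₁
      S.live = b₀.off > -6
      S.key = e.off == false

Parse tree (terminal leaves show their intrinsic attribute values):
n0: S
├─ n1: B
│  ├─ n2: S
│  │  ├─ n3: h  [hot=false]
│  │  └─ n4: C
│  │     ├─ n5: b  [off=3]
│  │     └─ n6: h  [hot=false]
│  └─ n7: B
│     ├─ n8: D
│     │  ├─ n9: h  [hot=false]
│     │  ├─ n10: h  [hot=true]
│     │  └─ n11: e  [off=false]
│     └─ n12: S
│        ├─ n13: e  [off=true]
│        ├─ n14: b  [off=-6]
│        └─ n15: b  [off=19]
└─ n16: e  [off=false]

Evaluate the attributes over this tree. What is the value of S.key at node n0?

1. n1.tag = "vr"  ["vr"]
2. n3.hot = false  [terminal]
3. n4.lim = 23  [23]
4. n5.off = 3  [terminal]
5. n6.hot = false  [terminal]
6. n4.depth = -9  [C.lim + b.off - 35]
7. n4.fin = 15  [C.lim * -1 + 38]
8. n4.acc = 15  [C.lim - 8]
9. n2.live = true  [true]
10. n2.key = true  [true]
11. n7.tag = "ux"  ["ux"]
12. n8.depth = 26  [len(B.tag) + 24]
13. n9.hot = false  [terminal]
14. n10.hot = true  [terminal]
15. n11.off = false  [terminal]
16. n8.idx = false  [D.depth > 26]
17. n8.hot = 10  [10]
18. n13.off = true  [terminal]
19. n14.off = -6  [terminal]
20. n15.off = 19  [terminal]
21. n12.live = false  [b₀.off > -6]
22. n12.key = false  [e.off == false]
23. n7.fin = 8  [D.hot - 2]
24. n7.mk = -5  [D.hot - 15]
25. n1.fin = 11  [B₁.mk + 16]
26. n1.mk = 21  [B₁.mk * -1 + 16]
27. n16.off = false  [terminal]
28. n0.live = false  [e.off == true]
29. n0.key = true  [B.fin == 11]

true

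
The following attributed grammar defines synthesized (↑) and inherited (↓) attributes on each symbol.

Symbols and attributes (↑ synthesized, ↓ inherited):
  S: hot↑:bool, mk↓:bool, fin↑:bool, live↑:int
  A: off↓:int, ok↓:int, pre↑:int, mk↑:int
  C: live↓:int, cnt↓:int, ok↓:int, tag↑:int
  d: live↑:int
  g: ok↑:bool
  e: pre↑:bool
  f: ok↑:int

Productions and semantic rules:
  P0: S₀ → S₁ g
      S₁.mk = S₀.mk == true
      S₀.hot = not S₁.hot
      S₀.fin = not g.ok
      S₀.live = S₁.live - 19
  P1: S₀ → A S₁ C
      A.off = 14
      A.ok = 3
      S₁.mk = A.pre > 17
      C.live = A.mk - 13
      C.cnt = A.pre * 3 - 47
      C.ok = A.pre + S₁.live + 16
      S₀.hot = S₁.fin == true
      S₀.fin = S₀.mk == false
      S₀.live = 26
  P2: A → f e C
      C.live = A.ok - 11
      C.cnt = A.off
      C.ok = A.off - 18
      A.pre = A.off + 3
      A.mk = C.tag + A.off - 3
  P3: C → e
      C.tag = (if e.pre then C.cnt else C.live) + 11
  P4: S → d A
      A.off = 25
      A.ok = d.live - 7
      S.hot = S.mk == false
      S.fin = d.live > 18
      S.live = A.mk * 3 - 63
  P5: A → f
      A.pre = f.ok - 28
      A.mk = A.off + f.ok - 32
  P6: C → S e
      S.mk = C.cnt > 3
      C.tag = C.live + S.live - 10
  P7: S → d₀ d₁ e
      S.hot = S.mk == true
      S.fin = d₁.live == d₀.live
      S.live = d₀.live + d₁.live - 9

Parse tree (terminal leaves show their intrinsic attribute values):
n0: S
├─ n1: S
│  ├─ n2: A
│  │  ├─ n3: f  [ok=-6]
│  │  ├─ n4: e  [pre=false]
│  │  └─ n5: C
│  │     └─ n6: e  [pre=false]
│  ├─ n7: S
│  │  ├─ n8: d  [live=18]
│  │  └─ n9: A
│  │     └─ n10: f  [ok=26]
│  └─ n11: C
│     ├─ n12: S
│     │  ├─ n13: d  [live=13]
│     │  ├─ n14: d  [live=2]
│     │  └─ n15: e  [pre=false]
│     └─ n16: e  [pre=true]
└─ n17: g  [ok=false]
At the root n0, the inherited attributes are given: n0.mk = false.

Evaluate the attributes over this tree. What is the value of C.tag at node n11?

1. n0.mk = false  [given at root]
2. n1.mk = false  [S₀.mk == true]
3. n2.off = 14  [14]
4. n2.ok = 3  [3]
5. n3.ok = -6  [terminal]
6. n4.pre = false  [terminal]
7. n5.live = -8  [A.ok - 11]
8. n5.cnt = 14  [A.off]
9. n5.ok = -4  [A.off - 18]
10. n6.pre = false  [terminal]
11. n5.tag = 3  [(if e.pre then C.cnt else C.live) + 11]
12. n2.pre = 17  [A.off + 3]
13. n2.mk = 14  [C.tag + A.off - 3]
14. n7.mk = false  [A.pre > 17]
15. n8.live = 18  [terminal]
16. n9.off = 25  [25]
17. n9.ok = 11  [d.live - 7]
18. n10.ok = 26  [terminal]
19. n9.pre = -2  [f.ok - 28]
20. n9.mk = 19  [A.off + f.ok - 32]
21. n7.hot = true  [S.mk == false]
22. n7.fin = false  [d.live > 18]
23. n7.live = -6  [A.mk * 3 - 63]
24. n11.live = 1  [A.mk - 13]
25. n11.cnt = 4  [A.pre * 3 - 47]
26. n11.ok = 27  [A.pre + S₁.live + 16]
27. n12.mk = true  [C.cnt > 3]
28. n13.live = 13  [terminal]
29. n14.live = 2  [terminal]
30. n15.pre = false  [terminal]
31. n12.hot = true  [S.mk == true]
32. n12.fin = false  [d₁.live == d₀.live]
33. n12.live = 6  [d₀.live + d₁.live - 9]
34. n16.pre = true  [terminal]
35. n11.tag = -3  [C.live + S.live - 10]
36. n1.hot = false  [S₁.fin == true]
37. n1.fin = true  [S₀.mk == false]
38. n1.live = 26  [26]
39. n17.ok = false  [terminal]
40. n0.hot = true  [not S₁.hot]
41. n0.fin = true  [not g.ok]
42. n0.live = 7  [S₁.live - 19]

-3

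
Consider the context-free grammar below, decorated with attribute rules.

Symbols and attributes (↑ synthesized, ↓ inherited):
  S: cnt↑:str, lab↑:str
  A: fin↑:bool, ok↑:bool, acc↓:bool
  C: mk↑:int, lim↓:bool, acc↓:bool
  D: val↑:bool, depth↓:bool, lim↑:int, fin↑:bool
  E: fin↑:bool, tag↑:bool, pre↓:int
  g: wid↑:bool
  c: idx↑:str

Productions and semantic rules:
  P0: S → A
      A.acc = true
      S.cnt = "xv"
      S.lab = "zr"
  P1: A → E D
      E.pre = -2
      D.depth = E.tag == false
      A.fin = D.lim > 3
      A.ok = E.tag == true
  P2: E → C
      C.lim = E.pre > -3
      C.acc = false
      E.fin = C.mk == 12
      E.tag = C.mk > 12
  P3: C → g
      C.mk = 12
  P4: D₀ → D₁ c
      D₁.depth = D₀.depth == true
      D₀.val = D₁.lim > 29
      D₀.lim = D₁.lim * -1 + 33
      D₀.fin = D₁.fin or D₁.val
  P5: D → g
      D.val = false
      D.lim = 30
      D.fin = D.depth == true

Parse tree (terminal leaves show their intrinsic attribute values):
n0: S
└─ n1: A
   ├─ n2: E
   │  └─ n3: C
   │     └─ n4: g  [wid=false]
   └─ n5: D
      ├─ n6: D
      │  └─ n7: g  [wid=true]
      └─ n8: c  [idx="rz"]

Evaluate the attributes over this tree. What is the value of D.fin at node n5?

1. n1.acc = true  [true]
2. n2.pre = -2  [-2]
3. n3.lim = true  [E.pre > -3]
4. n3.acc = false  [false]
5. n4.wid = false  [terminal]
6. n3.mk = 12  [12]
7. n2.fin = true  [C.mk == 12]
8. n2.tag = false  [C.mk > 12]
9. n5.depth = true  [E.tag == false]
10. n6.depth = true  [D₀.depth == true]
11. n7.wid = true  [terminal]
12. n6.val = false  [false]
13. n6.lim = 30  [30]
14. n6.fin = true  [D.depth == true]
15. n8.idx = "rz"  [terminal]
16. n5.val = true  [D₁.lim > 29]
17. n5.lim = 3  [D₁.lim * -1 + 33]
18. n5.fin = true  [D₁.fin or D₁.val]
19. n1.fin = false  [D.lim > 3]
20. n1.ok = false  [E.tag == true]
21. n0.cnt = "xv"  ["xv"]
22. n0.lab = "zr"  ["zr"]

true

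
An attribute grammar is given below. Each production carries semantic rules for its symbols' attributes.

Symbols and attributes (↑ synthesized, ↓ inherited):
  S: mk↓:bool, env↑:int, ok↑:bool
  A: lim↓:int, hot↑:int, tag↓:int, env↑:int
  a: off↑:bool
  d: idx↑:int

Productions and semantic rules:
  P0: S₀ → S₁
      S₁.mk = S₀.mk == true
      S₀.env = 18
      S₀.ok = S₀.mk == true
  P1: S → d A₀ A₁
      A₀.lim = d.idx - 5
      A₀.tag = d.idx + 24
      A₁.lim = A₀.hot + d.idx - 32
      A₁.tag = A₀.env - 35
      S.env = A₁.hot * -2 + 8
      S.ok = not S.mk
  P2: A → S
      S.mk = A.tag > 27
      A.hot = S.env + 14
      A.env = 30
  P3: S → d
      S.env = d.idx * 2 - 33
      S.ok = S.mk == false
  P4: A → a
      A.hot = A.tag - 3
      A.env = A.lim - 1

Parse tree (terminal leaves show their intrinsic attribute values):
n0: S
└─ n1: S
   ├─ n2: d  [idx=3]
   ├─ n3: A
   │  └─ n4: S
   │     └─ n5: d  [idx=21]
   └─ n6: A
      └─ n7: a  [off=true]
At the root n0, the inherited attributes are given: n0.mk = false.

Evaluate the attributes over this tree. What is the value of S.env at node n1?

1. n0.mk = false  [given at root]
2. n1.mk = false  [S₀.mk == true]
3. n2.idx = 3  [terminal]
4. n3.lim = -2  [d.idx - 5]
5. n3.tag = 27  [d.idx + 24]
6. n4.mk = false  [A.tag > 27]
7. n5.idx = 21  [terminal]
8. n4.env = 9  [d.idx * 2 - 33]
9. n4.ok = true  [S.mk == false]
10. n3.hot = 23  [S.env + 14]
11. n3.env = 30  [30]
12. n6.lim = -6  [A₀.hot + d.idx - 32]
13. n6.tag = -5  [A₀.env - 35]
14. n7.off = true  [terminal]
15. n6.hot = -8  [A.tag - 3]
16. n6.env = -7  [A.lim - 1]
17. n1.env = 24  [A₁.hot * -2 + 8]
18. n1.ok = true  [not S.mk]
19. n0.env = 18  [18]
20. n0.ok = false  [S₀.mk == true]

24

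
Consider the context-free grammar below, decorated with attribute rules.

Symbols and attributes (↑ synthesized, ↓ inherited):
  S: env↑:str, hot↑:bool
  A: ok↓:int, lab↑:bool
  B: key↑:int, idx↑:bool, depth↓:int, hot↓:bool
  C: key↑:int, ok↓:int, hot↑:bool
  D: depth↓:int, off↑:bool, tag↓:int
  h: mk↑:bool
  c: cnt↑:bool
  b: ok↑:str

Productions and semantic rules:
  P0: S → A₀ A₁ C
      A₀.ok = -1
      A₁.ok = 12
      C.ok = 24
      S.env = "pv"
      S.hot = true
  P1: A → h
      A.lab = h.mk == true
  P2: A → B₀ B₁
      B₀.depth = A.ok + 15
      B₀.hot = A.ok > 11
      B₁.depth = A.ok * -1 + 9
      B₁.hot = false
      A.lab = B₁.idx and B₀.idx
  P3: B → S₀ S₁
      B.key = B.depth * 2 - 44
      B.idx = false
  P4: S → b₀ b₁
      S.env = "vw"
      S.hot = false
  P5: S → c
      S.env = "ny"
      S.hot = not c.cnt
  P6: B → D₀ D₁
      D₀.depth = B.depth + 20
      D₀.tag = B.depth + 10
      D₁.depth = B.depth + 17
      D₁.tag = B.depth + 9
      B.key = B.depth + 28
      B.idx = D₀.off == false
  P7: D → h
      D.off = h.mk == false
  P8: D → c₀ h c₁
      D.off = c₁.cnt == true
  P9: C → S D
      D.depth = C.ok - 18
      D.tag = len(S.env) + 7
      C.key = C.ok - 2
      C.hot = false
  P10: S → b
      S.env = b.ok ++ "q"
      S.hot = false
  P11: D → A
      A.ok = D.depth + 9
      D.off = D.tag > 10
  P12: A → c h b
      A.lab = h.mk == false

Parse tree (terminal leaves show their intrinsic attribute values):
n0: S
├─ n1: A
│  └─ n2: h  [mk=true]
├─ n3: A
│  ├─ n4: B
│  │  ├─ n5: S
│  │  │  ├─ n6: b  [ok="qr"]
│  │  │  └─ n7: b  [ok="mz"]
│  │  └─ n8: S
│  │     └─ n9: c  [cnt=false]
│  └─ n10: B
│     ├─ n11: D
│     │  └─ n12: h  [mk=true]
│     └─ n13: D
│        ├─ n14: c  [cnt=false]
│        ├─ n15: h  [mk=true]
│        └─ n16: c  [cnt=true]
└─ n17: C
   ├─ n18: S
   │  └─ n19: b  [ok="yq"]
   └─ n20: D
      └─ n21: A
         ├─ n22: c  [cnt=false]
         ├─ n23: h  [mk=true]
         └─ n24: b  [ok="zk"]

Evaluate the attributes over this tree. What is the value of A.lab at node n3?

1. n1.ok = -1  [-1]
2. n2.mk = true  [terminal]
3. n1.lab = true  [h.mk == true]
4. n3.ok = 12  [12]
5. n4.depth = 27  [A.ok + 15]
6. n4.hot = true  [A.ok > 11]
7. n6.ok = "qr"  [terminal]
8. n7.ok = "mz"  [terminal]
9. n5.env = "vw"  ["vw"]
10. n5.hot = false  [false]
11. n9.cnt = false  [terminal]
12. n8.env = "ny"  ["ny"]
13. n8.hot = true  [not c.cnt]
14. n4.key = 10  [B.depth * 2 - 44]
15. n4.idx = false  [false]
16. n10.depth = -3  [A.ok * -1 + 9]
17. n10.hot = false  [false]
18. n11.depth = 17  [B.depth + 20]
19. n11.tag = 7  [B.depth + 10]
20. n12.mk = true  [terminal]
21. n11.off = false  [h.mk == false]
22. n13.depth = 14  [B.depth + 17]
23. n13.tag = 6  [B.depth + 9]
24. n14.cnt = false  [terminal]
25. n15.mk = true  [terminal]
26. n16.cnt = true  [terminal]
27. n13.off = true  [c₁.cnt == true]
28. n10.key = 25  [B.depth + 28]
29. n10.idx = true  [D₀.off == false]
30. n3.lab = false  [B₁.idx and B₀.idx]
31. n17.ok = 24  [24]
32. n19.ok = "yq"  [terminal]
33. n18.env = "yqq"  [b.ok ++ "q"]
34. n18.hot = false  [false]
35. n20.depth = 6  [C.ok - 18]
36. n20.tag = 10  [len(S.env) + 7]
37. n21.ok = 15  [D.depth + 9]
38. n22.cnt = false  [terminal]
39. n23.mk = true  [terminal]
40. n24.ok = "zk"  [terminal]
41. n21.lab = false  [h.mk == false]
42. n20.off = false  [D.tag > 10]
43. n17.key = 22  [C.ok - 2]
44. n17.hot = false  [false]
45. n0.env = "pv"  ["pv"]
46. n0.hot = true  [true]

false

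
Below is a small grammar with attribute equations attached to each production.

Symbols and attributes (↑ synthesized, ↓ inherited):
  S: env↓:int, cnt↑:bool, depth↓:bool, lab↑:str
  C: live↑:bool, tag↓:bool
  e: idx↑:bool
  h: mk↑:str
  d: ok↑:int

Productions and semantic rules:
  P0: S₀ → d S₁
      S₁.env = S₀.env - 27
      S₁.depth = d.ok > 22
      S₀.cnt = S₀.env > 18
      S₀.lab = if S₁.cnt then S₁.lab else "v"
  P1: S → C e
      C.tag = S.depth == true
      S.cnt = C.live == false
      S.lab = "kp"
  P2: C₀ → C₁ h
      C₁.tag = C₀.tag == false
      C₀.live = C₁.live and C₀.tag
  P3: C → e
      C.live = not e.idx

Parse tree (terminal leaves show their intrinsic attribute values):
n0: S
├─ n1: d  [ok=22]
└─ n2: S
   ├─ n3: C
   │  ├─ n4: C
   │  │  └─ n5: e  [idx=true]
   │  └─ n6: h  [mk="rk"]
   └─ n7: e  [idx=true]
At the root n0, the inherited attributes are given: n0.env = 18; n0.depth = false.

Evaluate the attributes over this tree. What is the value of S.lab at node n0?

"kp"

1. n0.env = 18  [given at root]
2. n0.depth = false  [given at root]
3. n1.ok = 22  [terminal]
4. n2.env = -9  [S₀.env - 27]
5. n2.depth = false  [d.ok > 22]
6. n3.tag = false  [S.depth == true]
7. n4.tag = true  [C₀.tag == false]
8. n5.idx = true  [terminal]
9. n4.live = false  [not e.idx]
10. n6.mk = "rk"  [terminal]
11. n3.live = false  [C₁.live and C₀.tag]
12. n7.idx = true  [terminal]
13. n2.cnt = true  [C.live == false]
14. n2.lab = "kp"  ["kp"]
15. n0.cnt = false  [S₀.env > 18]
16. n0.lab = "kp"  [if S₁.cnt then S₁.lab else "v"]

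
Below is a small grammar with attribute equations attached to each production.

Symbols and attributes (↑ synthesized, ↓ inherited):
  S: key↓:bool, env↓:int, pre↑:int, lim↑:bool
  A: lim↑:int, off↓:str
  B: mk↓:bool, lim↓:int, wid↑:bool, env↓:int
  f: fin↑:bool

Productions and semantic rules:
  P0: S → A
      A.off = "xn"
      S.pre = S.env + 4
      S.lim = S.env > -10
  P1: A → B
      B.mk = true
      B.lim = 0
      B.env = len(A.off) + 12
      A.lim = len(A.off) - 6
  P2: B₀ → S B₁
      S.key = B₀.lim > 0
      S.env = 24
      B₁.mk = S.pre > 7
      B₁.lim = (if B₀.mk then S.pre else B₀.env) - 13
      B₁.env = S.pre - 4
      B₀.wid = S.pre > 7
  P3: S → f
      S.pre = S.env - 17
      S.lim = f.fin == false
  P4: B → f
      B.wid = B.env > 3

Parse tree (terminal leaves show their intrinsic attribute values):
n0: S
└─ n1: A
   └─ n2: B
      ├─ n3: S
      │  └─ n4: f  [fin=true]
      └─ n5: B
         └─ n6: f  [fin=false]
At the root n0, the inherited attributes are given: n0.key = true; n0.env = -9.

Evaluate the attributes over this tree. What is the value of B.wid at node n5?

false

1. n0.key = true  [given at root]
2. n0.env = -9  [given at root]
3. n1.off = "xn"  ["xn"]
4. n2.mk = true  [true]
5. n2.lim = 0  [0]
6. n2.env = 14  [len(A.off) + 12]
7. n3.key = false  [B₀.lim > 0]
8. n3.env = 24  [24]
9. n4.fin = true  [terminal]
10. n3.pre = 7  [S.env - 17]
11. n3.lim = false  [f.fin == false]
12. n5.mk = false  [S.pre > 7]
13. n5.lim = -6  [(if B₀.mk then S.pre else B₀.env) - 13]
14. n5.env = 3  [S.pre - 4]
15. n6.fin = false  [terminal]
16. n5.wid = false  [B.env > 3]
17. n2.wid = false  [S.pre > 7]
18. n1.lim = -4  [len(A.off) - 6]
19. n0.pre = -5  [S.env + 4]
20. n0.lim = true  [S.env > -10]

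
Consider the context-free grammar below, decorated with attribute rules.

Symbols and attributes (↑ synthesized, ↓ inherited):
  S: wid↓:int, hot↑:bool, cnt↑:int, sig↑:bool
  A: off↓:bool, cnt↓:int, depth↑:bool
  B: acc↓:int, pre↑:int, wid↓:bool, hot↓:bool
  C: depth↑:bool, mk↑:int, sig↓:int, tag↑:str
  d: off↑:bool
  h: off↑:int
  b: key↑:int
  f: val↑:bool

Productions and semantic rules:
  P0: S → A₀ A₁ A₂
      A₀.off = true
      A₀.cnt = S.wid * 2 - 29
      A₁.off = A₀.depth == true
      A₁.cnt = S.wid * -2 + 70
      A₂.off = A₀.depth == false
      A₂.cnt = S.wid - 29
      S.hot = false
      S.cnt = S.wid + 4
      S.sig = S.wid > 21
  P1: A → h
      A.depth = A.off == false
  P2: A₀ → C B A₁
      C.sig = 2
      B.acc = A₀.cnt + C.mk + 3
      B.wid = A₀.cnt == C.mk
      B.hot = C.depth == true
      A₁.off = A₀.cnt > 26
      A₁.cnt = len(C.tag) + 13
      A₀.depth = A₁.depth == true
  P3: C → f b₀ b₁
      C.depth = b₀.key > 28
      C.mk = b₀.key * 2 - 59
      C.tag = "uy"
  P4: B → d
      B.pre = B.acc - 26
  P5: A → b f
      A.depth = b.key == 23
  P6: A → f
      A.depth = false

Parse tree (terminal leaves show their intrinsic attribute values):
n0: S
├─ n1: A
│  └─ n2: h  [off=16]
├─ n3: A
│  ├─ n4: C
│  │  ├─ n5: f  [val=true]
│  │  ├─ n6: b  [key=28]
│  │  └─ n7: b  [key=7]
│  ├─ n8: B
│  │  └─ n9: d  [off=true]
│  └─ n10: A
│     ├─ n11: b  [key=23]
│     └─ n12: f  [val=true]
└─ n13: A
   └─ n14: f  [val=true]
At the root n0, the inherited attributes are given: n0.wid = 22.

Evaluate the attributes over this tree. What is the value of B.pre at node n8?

1. n0.wid = 22  [given at root]
2. n1.off = true  [true]
3. n1.cnt = 15  [S.wid * 2 - 29]
4. n2.off = 16  [terminal]
5. n1.depth = false  [A.off == false]
6. n3.off = false  [A₀.depth == true]
7. n3.cnt = 26  [S.wid * -2 + 70]
8. n4.sig = 2  [2]
9. n5.val = true  [terminal]
10. n6.key = 28  [terminal]
11. n7.key = 7  [terminal]
12. n4.depth = false  [b₀.key > 28]
13. n4.mk = -3  [b₀.key * 2 - 59]
14. n4.tag = "uy"  ["uy"]
15. n8.acc = 26  [A₀.cnt + C.mk + 3]
16. n8.wid = false  [A₀.cnt == C.mk]
17. n8.hot = false  [C.depth == true]
18. n9.off = true  [terminal]
19. n8.pre = 0  [B.acc - 26]
20. n10.off = false  [A₀.cnt > 26]
21. n10.cnt = 15  [len(C.tag) + 13]
22. n11.key = 23  [terminal]
23. n12.val = true  [terminal]
24. n10.depth = true  [b.key == 23]
25. n3.depth = true  [A₁.depth == true]
26. n13.off = true  [A₀.depth == false]
27. n13.cnt = -7  [S.wid - 29]
28. n14.val = true  [terminal]
29. n13.depth = false  [false]
30. n0.hot = false  [false]
31. n0.cnt = 26  [S.wid + 4]
32. n0.sig = true  [S.wid > 21]

0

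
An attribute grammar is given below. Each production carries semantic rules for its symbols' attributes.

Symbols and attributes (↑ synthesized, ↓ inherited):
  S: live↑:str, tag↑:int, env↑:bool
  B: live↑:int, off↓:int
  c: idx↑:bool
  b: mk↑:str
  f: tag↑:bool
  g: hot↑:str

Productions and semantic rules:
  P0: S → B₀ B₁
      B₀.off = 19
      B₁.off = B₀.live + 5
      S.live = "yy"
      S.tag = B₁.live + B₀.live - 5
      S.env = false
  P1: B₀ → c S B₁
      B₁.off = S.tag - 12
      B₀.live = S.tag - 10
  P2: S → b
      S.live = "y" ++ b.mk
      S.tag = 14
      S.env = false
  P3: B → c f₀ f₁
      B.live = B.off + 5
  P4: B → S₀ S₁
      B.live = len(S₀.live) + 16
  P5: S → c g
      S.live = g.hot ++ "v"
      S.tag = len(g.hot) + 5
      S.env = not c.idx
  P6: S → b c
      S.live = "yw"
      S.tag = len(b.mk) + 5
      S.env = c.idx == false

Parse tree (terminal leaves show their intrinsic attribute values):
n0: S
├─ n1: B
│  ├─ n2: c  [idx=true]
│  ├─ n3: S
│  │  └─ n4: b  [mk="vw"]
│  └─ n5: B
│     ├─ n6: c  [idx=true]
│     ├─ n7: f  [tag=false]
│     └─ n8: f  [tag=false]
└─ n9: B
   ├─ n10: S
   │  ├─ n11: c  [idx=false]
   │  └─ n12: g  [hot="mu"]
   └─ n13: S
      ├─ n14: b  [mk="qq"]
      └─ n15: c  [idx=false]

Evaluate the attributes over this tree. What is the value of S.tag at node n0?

18

1. n1.off = 19  [19]
2. n2.idx = true  [terminal]
3. n4.mk = "vw"  [terminal]
4. n3.live = "yvw"  ["y" ++ b.mk]
5. n3.tag = 14  [14]
6. n3.env = false  [false]
7. n5.off = 2  [S.tag - 12]
8. n6.idx = true  [terminal]
9. n7.tag = false  [terminal]
10. n8.tag = false  [terminal]
11. n5.live = 7  [B.off + 5]
12. n1.live = 4  [S.tag - 10]
13. n9.off = 9  [B₀.live + 5]
14. n11.idx = false  [terminal]
15. n12.hot = "mu"  [terminal]
16. n10.live = "muv"  [g.hot ++ "v"]
17. n10.tag = 7  [len(g.hot) + 5]
18. n10.env = true  [not c.idx]
19. n14.mk = "qq"  [terminal]
20. n15.idx = false  [terminal]
21. n13.live = "yw"  ["yw"]
22. n13.tag = 7  [len(b.mk) + 5]
23. n13.env = true  [c.idx == false]
24. n9.live = 19  [len(S₀.live) + 16]
25. n0.live = "yy"  ["yy"]
26. n0.tag = 18  [B₁.live + B₀.live - 5]
27. n0.env = false  [false]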